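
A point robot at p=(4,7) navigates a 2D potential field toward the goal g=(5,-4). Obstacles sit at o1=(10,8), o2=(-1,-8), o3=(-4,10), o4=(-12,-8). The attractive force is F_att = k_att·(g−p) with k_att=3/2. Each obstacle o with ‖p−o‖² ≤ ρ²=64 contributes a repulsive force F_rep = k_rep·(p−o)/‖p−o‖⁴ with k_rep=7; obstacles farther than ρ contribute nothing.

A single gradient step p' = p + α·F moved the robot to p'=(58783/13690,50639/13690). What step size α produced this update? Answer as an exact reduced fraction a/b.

F_att = 3/2·(g−p) = 3/2·(1,-11) = (1.5000,-16.5000)
o1: d²=37 ≤ ρ²=64; F_rep = 7·(-6,-1)/37² = (-0.0307,-0.0051)
o2: d²=250 > ρ²=64 → inactive
o3: d²=73 > ρ²=64 → inactive
o4: d²=481 > ρ²=64 → inactive
F = F_att + ΣF_rep = (1.4693,-16.5051)
Δp = p'−p = (0.2939,-3.3010); α = Δx/Fx = (4023/13690) / (4023/2738) = 1/5
check: Δy/Fy = (-45191/13690) / (-45191/2738) = 1/5 ✓

α = 1/5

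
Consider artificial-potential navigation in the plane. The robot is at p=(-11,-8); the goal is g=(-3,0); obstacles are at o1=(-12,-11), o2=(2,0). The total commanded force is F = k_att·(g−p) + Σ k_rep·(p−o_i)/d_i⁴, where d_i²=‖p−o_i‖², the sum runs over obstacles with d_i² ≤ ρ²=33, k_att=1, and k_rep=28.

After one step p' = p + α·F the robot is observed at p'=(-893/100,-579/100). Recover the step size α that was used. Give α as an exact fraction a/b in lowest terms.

F_att = 1·(g−p) = 1·(8,8) = (8.0000,8.0000)
o1: d²=10 ≤ ρ²=33; F_rep = 28·(1,3)/10² = (0.2800,0.8400)
o2: d²=233 > ρ²=33 → inactive
F = F_att + ΣF_rep = (8.2800,8.8400)
Δp = p'−p = (2.0700,2.2100); α = Δx/Fx = (207/100) / (207/25) = 1/4
check: Δy/Fy = (221/100) / (221/25) = 1/4 ✓

α = 1/4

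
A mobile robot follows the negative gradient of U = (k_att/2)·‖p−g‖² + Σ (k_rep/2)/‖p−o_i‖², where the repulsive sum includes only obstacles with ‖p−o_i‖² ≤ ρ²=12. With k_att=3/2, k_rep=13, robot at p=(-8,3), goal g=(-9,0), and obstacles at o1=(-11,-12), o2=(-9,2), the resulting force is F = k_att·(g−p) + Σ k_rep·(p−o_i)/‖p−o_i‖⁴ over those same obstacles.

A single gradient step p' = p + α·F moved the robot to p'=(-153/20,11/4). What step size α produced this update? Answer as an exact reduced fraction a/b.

F_att = 3/2·(g−p) = 3/2·(-1,-3) = (-1.5000,-4.5000)
o1: d²=234 > ρ²=12 → inactive
o2: d²=2 ≤ ρ²=12; F_rep = 13·(1,1)/2² = (3.2500,3.2500)
F = F_att + ΣF_rep = (1.7500,-1.2500)
Δp = p'−p = (0.3500,-0.2500); α = Δx/Fx = (7/20) / (7/4) = 1/5
check: Δy/Fy = (-1/4) / (-5/4) = 1/5 ✓

α = 1/5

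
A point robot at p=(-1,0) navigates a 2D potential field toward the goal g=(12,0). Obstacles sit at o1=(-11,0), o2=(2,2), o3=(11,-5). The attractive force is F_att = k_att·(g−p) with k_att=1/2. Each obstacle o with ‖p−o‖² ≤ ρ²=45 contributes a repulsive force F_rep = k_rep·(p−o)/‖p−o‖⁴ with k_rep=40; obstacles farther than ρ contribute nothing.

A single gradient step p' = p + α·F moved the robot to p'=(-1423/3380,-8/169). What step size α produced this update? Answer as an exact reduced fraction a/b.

F_att = 1/2·(g−p) = 1/2·(13,0) = (6.5000,0.0000)
o1: d²=100 > ρ²=45 → inactive
o2: d²=13 ≤ ρ²=45; F_rep = 40·(-3,-2)/13² = (-0.7101,-0.4734)
o3: d²=169 > ρ²=45 → inactive
F = F_att + ΣF_rep = (5.7899,-0.4734)
Δp = p'−p = (0.5790,-0.0473); α = Δx/Fx = (1957/3380) / (1957/338) = 1/10
check: Δy/Fy = (-8/169) / (-80/169) = 1/10 ✓

α = 1/10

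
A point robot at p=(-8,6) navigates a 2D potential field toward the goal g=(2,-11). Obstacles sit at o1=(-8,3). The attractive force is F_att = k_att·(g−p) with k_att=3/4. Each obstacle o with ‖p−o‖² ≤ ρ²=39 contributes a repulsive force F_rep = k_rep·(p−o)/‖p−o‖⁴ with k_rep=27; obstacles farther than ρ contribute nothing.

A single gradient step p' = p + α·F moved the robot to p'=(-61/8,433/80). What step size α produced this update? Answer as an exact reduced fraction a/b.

α = 1/20

F_att = 3/4·(g−p) = 3/4·(10,-17) = (7.5000,-12.7500)
o1: d²=9 ≤ ρ²=39; F_rep = 27·(0,3)/9² = (0.0000,1.0000)
F = F_att + ΣF_rep = (7.5000,-11.7500)
Δp = p'−p = (0.3750,-0.5875); α = Δx/Fx = (3/8) / (15/2) = 1/20
check: Δy/Fy = (-47/80) / (-47/4) = 1/20 ✓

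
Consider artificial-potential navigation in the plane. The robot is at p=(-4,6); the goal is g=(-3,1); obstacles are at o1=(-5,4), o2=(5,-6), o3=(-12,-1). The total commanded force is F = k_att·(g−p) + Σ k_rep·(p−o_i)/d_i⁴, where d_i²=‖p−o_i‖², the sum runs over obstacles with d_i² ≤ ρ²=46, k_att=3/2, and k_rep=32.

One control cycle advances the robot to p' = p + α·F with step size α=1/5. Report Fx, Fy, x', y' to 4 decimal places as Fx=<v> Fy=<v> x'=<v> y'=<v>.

Fx=2.7800 Fy=-4.9400 x'=-3.4440 y'=5.0120

F_att = 3/2·(g−p) = 3/2·(1,-5) = (1.5000,-7.5000)
o1: d²=5 ≤ ρ²=46; F_rep = 32·(1,2)/5² = (1.2800,2.5600)
o2: d²=225 > ρ²=46 → inactive
o3: d²=113 > ρ²=46 → inactive
F = F_att + ΣF_rep = (2.7800,-4.9400)
p' = p + 1/5·F = (-3.4440,5.0120)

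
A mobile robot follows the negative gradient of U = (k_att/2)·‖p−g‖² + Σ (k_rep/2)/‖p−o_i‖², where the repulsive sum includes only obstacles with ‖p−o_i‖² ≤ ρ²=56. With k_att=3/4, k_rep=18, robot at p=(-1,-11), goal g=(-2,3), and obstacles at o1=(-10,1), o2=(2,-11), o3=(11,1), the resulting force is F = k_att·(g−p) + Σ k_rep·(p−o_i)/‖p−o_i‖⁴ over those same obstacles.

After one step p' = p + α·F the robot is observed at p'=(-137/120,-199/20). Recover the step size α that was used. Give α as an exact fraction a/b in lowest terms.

F_att = 3/4·(g−p) = 3/4·(-1,14) = (-0.7500,10.5000)
o1: d²=225 > ρ²=56 → inactive
o2: d²=9 ≤ ρ²=56; F_rep = 18·(-3,0)/9² = (-0.6667,0.0000)
o3: d²=288 > ρ²=56 → inactive
F = F_att + ΣF_rep = (-1.4167,10.5000)
Δp = p'−p = (-0.1417,1.0500); α = Δx/Fx = (-17/120) / (-17/12) = 1/10
check: Δy/Fy = (21/20) / (21/2) = 1/10 ✓

α = 1/10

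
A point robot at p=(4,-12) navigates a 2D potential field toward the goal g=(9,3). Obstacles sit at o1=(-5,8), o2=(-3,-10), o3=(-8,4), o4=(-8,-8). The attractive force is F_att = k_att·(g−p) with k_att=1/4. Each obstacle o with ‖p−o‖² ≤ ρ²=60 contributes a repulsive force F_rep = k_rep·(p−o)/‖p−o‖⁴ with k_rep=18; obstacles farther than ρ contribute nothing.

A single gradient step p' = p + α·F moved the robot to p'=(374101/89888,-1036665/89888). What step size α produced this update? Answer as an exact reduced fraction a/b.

F_att = 1/4·(g−p) = 1/4·(5,15) = (1.2500,3.7500)
o1: d²=481 > ρ²=60 → inactive
o2: d²=53 ≤ ρ²=60; F_rep = 18·(7,-2)/53² = (0.0449,-0.0128)
o3: d²=400 > ρ²=60 → inactive
o4: d²=160 > ρ²=60 → inactive
F = F_att + ΣF_rep = (1.2949,3.7372)
Δp = p'−p = (0.1619,0.4671); α = Δx/Fx = (14549/89888) / (14549/11236) = 1/8
check: Δy/Fy = (41991/89888) / (41991/11236) = 1/8 ✓

α = 1/8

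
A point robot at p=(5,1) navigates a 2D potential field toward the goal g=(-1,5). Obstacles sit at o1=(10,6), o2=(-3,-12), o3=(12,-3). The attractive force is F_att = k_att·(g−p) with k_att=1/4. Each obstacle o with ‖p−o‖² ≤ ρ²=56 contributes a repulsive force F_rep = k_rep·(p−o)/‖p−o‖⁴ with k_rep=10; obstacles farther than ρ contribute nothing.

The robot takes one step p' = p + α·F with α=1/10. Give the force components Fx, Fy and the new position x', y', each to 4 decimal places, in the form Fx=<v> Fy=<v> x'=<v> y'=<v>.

Fx=-1.5200 Fy=0.9800 x'=4.8480 y'=1.0980

F_att = 1/4·(g−p) = 1/4·(-6,4) = (-1.5000,1.0000)
o1: d²=50 ≤ ρ²=56; F_rep = 10·(-5,-5)/50² = (-0.0200,-0.0200)
o2: d²=233 > ρ²=56 → inactive
o3: d²=65 > ρ²=56 → inactive
F = F_att + ΣF_rep = (-1.5200,0.9800)
p' = p + 1/10·F = (4.8480,1.0980)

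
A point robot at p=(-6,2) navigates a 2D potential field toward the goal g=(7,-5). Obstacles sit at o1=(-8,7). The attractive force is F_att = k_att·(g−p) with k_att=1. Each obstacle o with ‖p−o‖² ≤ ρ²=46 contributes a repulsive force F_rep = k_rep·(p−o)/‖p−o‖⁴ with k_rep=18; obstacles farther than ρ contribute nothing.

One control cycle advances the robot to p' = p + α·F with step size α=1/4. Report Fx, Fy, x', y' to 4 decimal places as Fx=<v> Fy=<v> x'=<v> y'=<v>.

Fx=13.0428 Fy=-7.1070 x'=-2.7393 y'=0.2232

F_att = 1·(g−p) = 1·(13,-7) = (13.0000,-7.0000)
o1: d²=29 ≤ ρ²=46; F_rep = 18·(2,-5)/29² = (0.0428,-0.1070)
F = F_att + ΣF_rep = (13.0428,-7.1070)
p' = p + 1/4·F = (-2.7393,0.2232)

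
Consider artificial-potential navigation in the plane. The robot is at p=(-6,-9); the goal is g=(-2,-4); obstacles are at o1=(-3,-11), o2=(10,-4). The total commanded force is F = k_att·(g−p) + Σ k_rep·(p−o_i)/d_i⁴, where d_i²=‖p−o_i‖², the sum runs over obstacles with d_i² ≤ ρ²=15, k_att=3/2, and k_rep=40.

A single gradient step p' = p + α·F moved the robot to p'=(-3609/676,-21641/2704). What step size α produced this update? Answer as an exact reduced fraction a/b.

F_att = 3/2·(g−p) = 3/2·(4,5) = (6.0000,7.5000)
o1: d²=13 ≤ ρ²=15; F_rep = 40·(-3,2)/13² = (-0.7101,0.4734)
o2: d²=281 > ρ²=15 → inactive
F = F_att + ΣF_rep = (5.2899,7.9734)
Δp = p'−p = (0.6612,0.9967); α = Δx/Fx = (447/676) / (894/169) = 1/8
check: Δy/Fy = (2695/2704) / (2695/338) = 1/8 ✓

α = 1/8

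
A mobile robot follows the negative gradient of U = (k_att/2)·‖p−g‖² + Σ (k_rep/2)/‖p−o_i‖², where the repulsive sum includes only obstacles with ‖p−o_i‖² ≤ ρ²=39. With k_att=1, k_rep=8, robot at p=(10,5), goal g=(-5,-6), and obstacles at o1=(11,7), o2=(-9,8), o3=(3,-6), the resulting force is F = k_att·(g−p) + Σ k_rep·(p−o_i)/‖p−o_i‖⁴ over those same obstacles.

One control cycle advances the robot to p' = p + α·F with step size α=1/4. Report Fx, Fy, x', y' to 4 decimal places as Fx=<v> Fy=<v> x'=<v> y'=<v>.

Fx=-15.3200 Fy=-11.6400 x'=6.1700 y'=2.0900

F_att = 1·(g−p) = 1·(-15,-11) = (-15.0000,-11.0000)
o1: d²=5 ≤ ρ²=39; F_rep = 8·(-1,-2)/5² = (-0.3200,-0.6400)
o2: d²=370 > ρ²=39 → inactive
o3: d²=170 > ρ²=39 → inactive
F = F_att + ΣF_rep = (-15.3200,-11.6400)
p' = p + 1/4·F = (6.1700,2.0900)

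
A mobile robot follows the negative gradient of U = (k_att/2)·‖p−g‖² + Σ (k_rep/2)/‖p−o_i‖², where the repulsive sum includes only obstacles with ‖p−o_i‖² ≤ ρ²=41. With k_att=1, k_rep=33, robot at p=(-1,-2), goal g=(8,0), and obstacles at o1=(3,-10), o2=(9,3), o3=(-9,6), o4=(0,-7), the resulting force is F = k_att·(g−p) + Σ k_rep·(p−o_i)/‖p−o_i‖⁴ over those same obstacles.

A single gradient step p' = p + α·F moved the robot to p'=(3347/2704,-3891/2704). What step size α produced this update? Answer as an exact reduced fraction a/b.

α = 1/4

F_att = 1·(g−p) = 1·(9,2) = (9.0000,2.0000)
o1: d²=80 > ρ²=41 → inactive
o2: d²=125 > ρ²=41 → inactive
o3: d²=128 > ρ²=41 → inactive
o4: d²=26 ≤ ρ²=41; F_rep = 33·(-1,5)/26² = (-0.0488,0.2441)
F = F_att + ΣF_rep = (8.9512,2.2441)
Δp = p'−p = (2.2378,0.5610); α = Δx/Fx = (6051/2704) / (6051/676) = 1/4
check: Δy/Fy = (1517/2704) / (1517/676) = 1/4 ✓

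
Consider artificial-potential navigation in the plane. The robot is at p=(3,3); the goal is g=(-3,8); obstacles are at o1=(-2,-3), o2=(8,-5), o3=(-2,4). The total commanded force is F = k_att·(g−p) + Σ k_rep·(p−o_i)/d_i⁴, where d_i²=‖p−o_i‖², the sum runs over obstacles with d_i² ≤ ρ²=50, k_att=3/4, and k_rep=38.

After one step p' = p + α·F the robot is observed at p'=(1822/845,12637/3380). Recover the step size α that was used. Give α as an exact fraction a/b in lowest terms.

F_att = 3/4·(g−p) = 3/4·(-6,5) = (-4.5000,3.7500)
o1: d²=61 > ρ²=50 → inactive
o2: d²=89 > ρ²=50 → inactive
o3: d²=26 ≤ ρ²=50; F_rep = 38·(5,-1)/26² = (0.2811,-0.0562)
F = F_att + ΣF_rep = (-4.2189,3.6938)
Δp = p'−p = (-0.8438,0.7388); α = Δx/Fx = (-713/845) / (-713/169) = 1/5
check: Δy/Fy = (2497/3380) / (2497/676) = 1/5 ✓

α = 1/5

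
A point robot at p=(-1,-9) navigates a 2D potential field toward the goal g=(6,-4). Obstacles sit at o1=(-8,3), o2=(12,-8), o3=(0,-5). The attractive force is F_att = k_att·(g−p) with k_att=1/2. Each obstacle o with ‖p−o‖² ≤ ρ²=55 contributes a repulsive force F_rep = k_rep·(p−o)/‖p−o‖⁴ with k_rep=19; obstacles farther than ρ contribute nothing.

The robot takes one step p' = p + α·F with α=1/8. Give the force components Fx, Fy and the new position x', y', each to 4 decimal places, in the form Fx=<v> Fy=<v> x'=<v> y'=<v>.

Fx=3.4343 Fy=2.2370 x'=-0.5707 y'=-8.7204

F_att = 1/2·(g−p) = 1/2·(7,5) = (3.5000,2.5000)
o1: d²=193 > ρ²=55 → inactive
o2: d²=170 > ρ²=55 → inactive
o3: d²=17 ≤ ρ²=55; F_rep = 19·(-1,-4)/17² = (-0.0657,-0.2630)
F = F_att + ΣF_rep = (3.4343,2.2370)
p' = p + 1/8·F = (-0.5707,-8.7204)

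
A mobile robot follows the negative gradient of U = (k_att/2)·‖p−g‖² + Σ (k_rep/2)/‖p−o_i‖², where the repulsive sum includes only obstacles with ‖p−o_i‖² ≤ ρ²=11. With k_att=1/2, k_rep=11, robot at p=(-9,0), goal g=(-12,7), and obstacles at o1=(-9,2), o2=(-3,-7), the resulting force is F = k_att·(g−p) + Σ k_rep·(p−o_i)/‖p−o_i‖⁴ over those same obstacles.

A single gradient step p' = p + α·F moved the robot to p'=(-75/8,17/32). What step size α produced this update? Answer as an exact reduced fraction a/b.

F_att = 1/2·(g−p) = 1/2·(-3,7) = (-1.5000,3.5000)
o1: d²=4 ≤ ρ²=11; F_rep = 11·(0,-2)/4² = (0.0000,-1.3750)
o2: d²=85 > ρ²=11 → inactive
F = F_att + ΣF_rep = (-1.5000,2.1250)
Δp = p'−p = (-0.3750,0.5312); α = Δx/Fx = (-3/8) / (-3/2) = 1/4
check: Δy/Fy = (17/32) / (17/8) = 1/4 ✓

α = 1/4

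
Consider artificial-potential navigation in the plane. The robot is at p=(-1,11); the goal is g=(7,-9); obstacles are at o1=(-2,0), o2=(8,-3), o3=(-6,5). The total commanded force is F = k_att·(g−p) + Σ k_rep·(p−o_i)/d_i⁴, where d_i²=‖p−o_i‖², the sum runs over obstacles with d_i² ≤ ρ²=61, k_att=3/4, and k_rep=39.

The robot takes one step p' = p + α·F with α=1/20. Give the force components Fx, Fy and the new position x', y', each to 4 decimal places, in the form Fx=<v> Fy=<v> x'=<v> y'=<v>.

F_att = 3/4·(g−p) = 3/4·(8,-20) = (6.0000,-15.0000)
o1: d²=122 > ρ²=61 → inactive
o2: d²=277 > ρ²=61 → inactive
o3: d²=61 ≤ ρ²=61; F_rep = 39·(5,6)/61² = (0.0524,0.0629)
F = F_att + ΣF_rep = (6.0524,-14.9371)
p' = p + 1/20·F = (-0.6974,10.2531)

Fx=6.0524 Fy=-14.9371 x'=-0.6974 y'=10.2531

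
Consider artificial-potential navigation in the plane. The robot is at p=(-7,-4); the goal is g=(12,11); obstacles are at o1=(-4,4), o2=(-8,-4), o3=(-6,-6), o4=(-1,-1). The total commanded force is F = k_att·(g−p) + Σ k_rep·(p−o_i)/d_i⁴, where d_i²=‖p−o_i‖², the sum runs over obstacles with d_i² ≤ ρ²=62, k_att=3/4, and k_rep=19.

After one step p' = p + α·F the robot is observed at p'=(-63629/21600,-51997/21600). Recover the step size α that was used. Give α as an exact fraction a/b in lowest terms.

α = 1/8

F_att = 3/4·(g−p) = 3/4·(19,15) = (14.2500,11.2500)
o1: d²=73 > ρ²=62 → inactive
o2: d²=1 ≤ ρ²=62; F_rep = 19·(1,0)/1² = (19.0000,0.0000)
o3: d²=5 ≤ ρ²=62; F_rep = 19·(-1,2)/5² = (-0.7600,1.5200)
o4: d²=45 ≤ ρ²=62; F_rep = 19·(-6,-3)/45² = (-0.0563,-0.0281)
F = F_att + ΣF_rep = (32.4337,12.7419)
Δp = p'−p = (4.0542,1.5927); α = Δx/Fx = (87571/21600) / (87571/2700) = 1/8
check: Δy/Fy = (34403/21600) / (34403/2700) = 1/8 ✓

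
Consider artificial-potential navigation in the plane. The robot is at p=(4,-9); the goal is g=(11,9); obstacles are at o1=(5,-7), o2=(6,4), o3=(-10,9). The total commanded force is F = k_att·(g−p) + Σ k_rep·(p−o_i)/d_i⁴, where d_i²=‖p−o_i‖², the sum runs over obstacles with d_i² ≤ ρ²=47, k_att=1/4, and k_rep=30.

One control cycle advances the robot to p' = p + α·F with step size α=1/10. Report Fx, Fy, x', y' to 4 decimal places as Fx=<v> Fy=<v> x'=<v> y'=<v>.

F_att = 1/4·(g−p) = 1/4·(7,18) = (1.7500,4.5000)
o1: d²=5 ≤ ρ²=47; F_rep = 30·(-1,-2)/5² = (-1.2000,-2.4000)
o2: d²=173 > ρ²=47 → inactive
o3: d²=520 > ρ²=47 → inactive
F = F_att + ΣF_rep = (0.5500,2.1000)
p' = p + 1/10·F = (4.0550,-8.7900)

Fx=0.5500 Fy=2.1000 x'=4.0550 y'=-8.7900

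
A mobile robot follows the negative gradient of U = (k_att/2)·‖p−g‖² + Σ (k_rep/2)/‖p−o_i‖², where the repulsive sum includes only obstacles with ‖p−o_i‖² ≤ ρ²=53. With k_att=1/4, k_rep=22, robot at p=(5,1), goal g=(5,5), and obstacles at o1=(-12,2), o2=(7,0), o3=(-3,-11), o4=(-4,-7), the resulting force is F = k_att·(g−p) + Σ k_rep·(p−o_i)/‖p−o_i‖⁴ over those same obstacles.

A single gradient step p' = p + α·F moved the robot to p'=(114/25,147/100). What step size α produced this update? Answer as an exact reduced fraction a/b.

α = 1/4

F_att = 1/4·(g−p) = 1/4·(0,4) = (0.0000,1.0000)
o1: d²=290 > ρ²=53 → inactive
o2: d²=5 ≤ ρ²=53; F_rep = 22·(-2,1)/5² = (-1.7600,0.8800)
o3: d²=208 > ρ²=53 → inactive
o4: d²=145 > ρ²=53 → inactive
F = F_att + ΣF_rep = (-1.7600,1.8800)
Δp = p'−p = (-0.4400,0.4700); α = Δx/Fx = (-11/25) / (-44/25) = 1/4
check: Δy/Fy = (47/100) / (47/25) = 1/4 ✓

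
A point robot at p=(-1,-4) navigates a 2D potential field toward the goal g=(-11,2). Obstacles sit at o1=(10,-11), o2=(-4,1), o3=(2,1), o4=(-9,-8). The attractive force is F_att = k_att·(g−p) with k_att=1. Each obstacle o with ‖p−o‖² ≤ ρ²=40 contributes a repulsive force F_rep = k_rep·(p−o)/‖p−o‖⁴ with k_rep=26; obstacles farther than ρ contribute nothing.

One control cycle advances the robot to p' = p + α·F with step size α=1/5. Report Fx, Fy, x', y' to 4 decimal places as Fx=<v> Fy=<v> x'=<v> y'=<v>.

Fx=-10.0000 Fy=5.7751 x'=-3.0000 y'=-2.8450

F_att = 1·(g−p) = 1·(-10,6) = (-10.0000,6.0000)
o1: d²=170 > ρ²=40 → inactive
o2: d²=34 ≤ ρ²=40; F_rep = 26·(3,-5)/34² = (0.0675,-0.1125)
o3: d²=34 ≤ ρ²=40; F_rep = 26·(-3,-5)/34² = (-0.0675,-0.1125)
o4: d²=80 > ρ²=40 → inactive
F = F_att + ΣF_rep = (-10.0000,5.7751)
p' = p + 1/5·F = (-3.0000,-2.8450)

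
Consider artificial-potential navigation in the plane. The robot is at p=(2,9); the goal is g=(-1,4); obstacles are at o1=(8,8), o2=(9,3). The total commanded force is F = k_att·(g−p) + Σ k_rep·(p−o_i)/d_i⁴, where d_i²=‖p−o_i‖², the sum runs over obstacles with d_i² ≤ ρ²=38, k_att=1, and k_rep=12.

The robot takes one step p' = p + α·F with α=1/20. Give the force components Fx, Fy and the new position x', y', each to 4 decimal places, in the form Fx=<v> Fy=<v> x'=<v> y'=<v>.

F_att = 1·(g−p) = 1·(-3,-5) = (-3.0000,-5.0000)
o1: d²=37 ≤ ρ²=38; F_rep = 12·(-6,1)/37² = (-0.0526,0.0088)
o2: d²=85 > ρ²=38 → inactive
F = F_att + ΣF_rep = (-3.0526,-4.9912)
p' = p + 1/20·F = (1.8474,8.7504)

Fx=-3.0526 Fy=-4.9912 x'=1.8474 y'=8.7504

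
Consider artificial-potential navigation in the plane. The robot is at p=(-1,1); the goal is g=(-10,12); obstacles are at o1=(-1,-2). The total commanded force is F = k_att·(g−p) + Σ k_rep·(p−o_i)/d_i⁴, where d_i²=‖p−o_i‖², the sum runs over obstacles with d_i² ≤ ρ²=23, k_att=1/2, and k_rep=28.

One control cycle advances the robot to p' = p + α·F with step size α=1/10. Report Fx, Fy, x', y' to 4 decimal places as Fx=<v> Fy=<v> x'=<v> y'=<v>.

Fx=-4.5000 Fy=6.5370 x'=-1.4500 y'=1.6537

F_att = 1/2·(g−p) = 1/2·(-9,11) = (-4.5000,5.5000)
o1: d²=9 ≤ ρ²=23; F_rep = 28·(0,3)/9² = (0.0000,1.0370)
F = F_att + ΣF_rep = (-4.5000,6.5370)
p' = p + 1/10·F = (-1.4500,1.6537)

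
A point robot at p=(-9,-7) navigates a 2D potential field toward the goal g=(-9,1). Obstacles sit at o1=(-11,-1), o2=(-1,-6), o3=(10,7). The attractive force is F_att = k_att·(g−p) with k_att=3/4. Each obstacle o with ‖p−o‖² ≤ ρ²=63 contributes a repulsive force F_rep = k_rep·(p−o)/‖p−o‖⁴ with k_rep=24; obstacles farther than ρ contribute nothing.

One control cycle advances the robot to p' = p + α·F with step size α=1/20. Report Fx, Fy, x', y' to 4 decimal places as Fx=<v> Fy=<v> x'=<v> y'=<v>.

F_att = 3/4·(g−p) = 3/4·(0,8) = (0.0000,6.0000)
o1: d²=40 ≤ ρ²=63; F_rep = 24·(2,-6)/40² = (0.0300,-0.0900)
o2: d²=65 > ρ²=63 → inactive
o3: d²=557 > ρ²=63 → inactive
F = F_att + ΣF_rep = (0.0300,5.9100)
p' = p + 1/20·F = (-8.9985,-6.7045)

Fx=0.0300 Fy=5.9100 x'=-8.9985 y'=-6.7045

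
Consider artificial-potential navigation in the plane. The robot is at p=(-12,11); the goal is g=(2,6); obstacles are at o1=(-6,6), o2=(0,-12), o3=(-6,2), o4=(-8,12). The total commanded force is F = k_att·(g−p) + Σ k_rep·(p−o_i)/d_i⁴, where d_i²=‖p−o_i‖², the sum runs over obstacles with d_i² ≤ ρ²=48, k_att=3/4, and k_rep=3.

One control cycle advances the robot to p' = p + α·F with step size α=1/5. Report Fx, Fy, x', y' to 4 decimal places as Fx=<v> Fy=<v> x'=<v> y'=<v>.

F_att = 3/4·(g−p) = 3/4·(14,-5) = (10.5000,-3.7500)
o1: d²=61 > ρ²=48 → inactive
o2: d²=673 > ρ²=48 → inactive
o3: d²=117 > ρ²=48 → inactive
o4: d²=17 ≤ ρ²=48; F_rep = 3·(-4,-1)/17² = (-0.0415,-0.0104)
F = F_att + ΣF_rep = (10.4585,-3.7604)
p' = p + 1/5·F = (-9.9083,10.2479)

Fx=10.4585 Fy=-3.7604 x'=-9.9083 y'=10.2479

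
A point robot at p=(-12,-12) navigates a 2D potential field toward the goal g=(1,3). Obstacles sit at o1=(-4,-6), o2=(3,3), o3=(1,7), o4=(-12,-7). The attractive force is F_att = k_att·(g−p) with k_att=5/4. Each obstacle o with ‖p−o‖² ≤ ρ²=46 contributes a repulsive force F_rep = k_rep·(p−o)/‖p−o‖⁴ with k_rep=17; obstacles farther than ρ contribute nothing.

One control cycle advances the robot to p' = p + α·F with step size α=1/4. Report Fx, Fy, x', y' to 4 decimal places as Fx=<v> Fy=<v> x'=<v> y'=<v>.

F_att = 5/4·(g−p) = 5/4·(13,15) = (16.2500,18.7500)
o1: d²=100 > ρ²=46 → inactive
o2: d²=450 > ρ²=46 → inactive
o3: d²=530 > ρ²=46 → inactive
o4: d²=25 ≤ ρ²=46; F_rep = 17·(0,-5)/25² = (0.0000,-0.1360)
F = F_att + ΣF_rep = (16.2500,18.6140)
p' = p + 1/4·F = (-7.9375,-7.3465)

Fx=16.2500 Fy=18.6140 x'=-7.9375 y'=-7.3465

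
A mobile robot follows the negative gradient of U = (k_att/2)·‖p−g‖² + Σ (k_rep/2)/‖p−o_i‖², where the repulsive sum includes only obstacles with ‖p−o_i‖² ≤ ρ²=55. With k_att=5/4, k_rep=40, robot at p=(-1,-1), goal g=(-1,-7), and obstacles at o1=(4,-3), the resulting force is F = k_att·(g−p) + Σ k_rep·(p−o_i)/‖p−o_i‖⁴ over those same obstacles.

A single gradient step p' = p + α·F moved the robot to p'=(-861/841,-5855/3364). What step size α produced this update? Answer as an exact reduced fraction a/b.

α = 1/10

F_att = 5/4·(g−p) = 5/4·(0,-6) = (0.0000,-7.5000)
o1: d²=29 ≤ ρ²=55; F_rep = 40·(-5,2)/29² = (-0.2378,0.0951)
F = F_att + ΣF_rep = (-0.2378,-7.4049)
Δp = p'−p = (-0.0238,-0.7405); α = Δx/Fx = (-20/841) / (-200/841) = 1/10
check: Δy/Fy = (-2491/3364) / (-12455/1682) = 1/10 ✓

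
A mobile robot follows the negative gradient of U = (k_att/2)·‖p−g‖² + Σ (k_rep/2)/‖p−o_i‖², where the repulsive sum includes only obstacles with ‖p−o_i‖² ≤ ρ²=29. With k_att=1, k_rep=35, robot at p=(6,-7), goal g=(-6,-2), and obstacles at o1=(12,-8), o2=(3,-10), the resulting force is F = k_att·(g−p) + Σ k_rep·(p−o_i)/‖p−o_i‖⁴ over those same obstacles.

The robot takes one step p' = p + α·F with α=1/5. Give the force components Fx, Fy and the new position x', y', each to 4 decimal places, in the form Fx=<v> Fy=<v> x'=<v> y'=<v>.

Fx=-11.6759 Fy=5.3241 x'=3.6648 y'=-5.9352

F_att = 1·(g−p) = 1·(-12,5) = (-12.0000,5.0000)
o1: d²=37 > ρ²=29 → inactive
o2: d²=18 ≤ ρ²=29; F_rep = 35·(3,3)/18² = (0.3241,0.3241)
F = F_att + ΣF_rep = (-11.6759,5.3241)
p' = p + 1/5·F = (3.6648,-5.9352)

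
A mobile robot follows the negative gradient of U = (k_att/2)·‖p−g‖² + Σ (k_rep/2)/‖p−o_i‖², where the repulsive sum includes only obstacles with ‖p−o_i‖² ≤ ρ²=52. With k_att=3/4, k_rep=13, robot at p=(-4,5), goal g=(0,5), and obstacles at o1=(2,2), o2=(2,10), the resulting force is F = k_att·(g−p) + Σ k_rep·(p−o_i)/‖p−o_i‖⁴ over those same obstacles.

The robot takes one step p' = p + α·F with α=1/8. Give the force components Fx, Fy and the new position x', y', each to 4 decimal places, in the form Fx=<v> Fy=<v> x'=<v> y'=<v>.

F_att = 3/4·(g−p) = 3/4·(4,0) = (3.0000,0.0000)
o1: d²=45 ≤ ρ²=52; F_rep = 13·(-6,3)/45² = (-0.0385,0.0193)
o2: d²=61 > ρ²=52 → inactive
F = F_att + ΣF_rep = (2.9615,0.0193)
p' = p + 1/8·F = (-3.6298,5.0024)

Fx=2.9615 Fy=0.0193 x'=-3.6298 y'=5.0024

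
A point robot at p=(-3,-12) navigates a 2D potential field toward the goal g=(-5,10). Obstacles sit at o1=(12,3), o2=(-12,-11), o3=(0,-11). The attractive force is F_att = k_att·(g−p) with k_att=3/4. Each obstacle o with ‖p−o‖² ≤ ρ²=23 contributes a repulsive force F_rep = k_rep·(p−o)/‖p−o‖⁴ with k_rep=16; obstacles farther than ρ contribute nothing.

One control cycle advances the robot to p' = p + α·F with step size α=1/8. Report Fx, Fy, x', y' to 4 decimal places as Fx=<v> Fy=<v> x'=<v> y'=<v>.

Fx=-1.9800 Fy=16.3400 x'=-3.2475 y'=-9.9575

F_att = 3/4·(g−p) = 3/4·(-2,22) = (-1.5000,16.5000)
o1: d²=450 > ρ²=23 → inactive
o2: d²=82 > ρ²=23 → inactive
o3: d²=10 ≤ ρ²=23; F_rep = 16·(-3,-1)/10² = (-0.4800,-0.1600)
F = F_att + ΣF_rep = (-1.9800,16.3400)
p' = p + 1/8·F = (-3.2475,-9.9575)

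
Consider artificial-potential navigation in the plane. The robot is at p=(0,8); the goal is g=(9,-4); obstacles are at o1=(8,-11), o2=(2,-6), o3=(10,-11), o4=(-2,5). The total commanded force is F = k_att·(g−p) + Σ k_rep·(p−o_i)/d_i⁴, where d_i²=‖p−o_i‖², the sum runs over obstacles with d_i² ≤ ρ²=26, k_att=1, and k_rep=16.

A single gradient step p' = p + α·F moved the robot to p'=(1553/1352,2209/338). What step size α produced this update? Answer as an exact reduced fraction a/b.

F_att = 1·(g−p) = 1·(9,-12) = (9.0000,-12.0000)
o1: d²=425 > ρ²=26 → inactive
o2: d²=200 > ρ²=26 → inactive
o3: d²=461 > ρ²=26 → inactive
o4: d²=13 ≤ ρ²=26; F_rep = 16·(2,3)/13² = (0.1893,0.2840)
F = F_att + ΣF_rep = (9.1893,-11.7160)
Δp = p'−p = (1.1487,-1.4645); α = Δx/Fx = (1553/1352) / (1553/169) = 1/8
check: Δy/Fy = (-495/338) / (-1980/169) = 1/8 ✓

α = 1/8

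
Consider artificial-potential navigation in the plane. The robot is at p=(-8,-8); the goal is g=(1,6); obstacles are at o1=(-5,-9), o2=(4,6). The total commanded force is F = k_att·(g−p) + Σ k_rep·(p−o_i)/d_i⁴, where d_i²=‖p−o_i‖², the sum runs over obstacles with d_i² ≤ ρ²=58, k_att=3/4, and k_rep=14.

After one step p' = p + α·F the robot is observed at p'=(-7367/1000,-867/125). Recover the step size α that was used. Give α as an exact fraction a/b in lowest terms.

α = 1/10

F_att = 3/4·(g−p) = 3/4·(9,14) = (6.7500,10.5000)
o1: d²=10 ≤ ρ²=58; F_rep = 14·(-3,1)/10² = (-0.4200,0.1400)
o2: d²=340 > ρ²=58 → inactive
F = F_att + ΣF_rep = (6.3300,10.6400)
Δp = p'−p = (0.6330,1.0640); α = Δx/Fx = (633/1000) / (633/100) = 1/10
check: Δy/Fy = (133/125) / (266/25) = 1/10 ✓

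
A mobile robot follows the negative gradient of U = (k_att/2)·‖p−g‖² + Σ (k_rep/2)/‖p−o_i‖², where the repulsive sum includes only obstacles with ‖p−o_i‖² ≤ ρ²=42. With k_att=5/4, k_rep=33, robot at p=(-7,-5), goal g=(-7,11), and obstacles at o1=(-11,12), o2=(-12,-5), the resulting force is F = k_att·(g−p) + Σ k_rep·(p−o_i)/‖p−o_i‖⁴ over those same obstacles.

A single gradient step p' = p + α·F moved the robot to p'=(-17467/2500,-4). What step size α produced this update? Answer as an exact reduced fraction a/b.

α = 1/20

F_att = 5/4·(g−p) = 5/4·(0,16) = (0.0000,20.0000)
o1: d²=305 > ρ²=42 → inactive
o2: d²=25 ≤ ρ²=42; F_rep = 33·(5,0)/25² = (0.2640,0.0000)
F = F_att + ΣF_rep = (0.2640,20.0000)
Δp = p'−p = (0.0132,1.0000); α = Δx/Fx = (33/2500) / (33/125) = 1/20
check: Δy/Fy = (1) / (20) = 1/20 ✓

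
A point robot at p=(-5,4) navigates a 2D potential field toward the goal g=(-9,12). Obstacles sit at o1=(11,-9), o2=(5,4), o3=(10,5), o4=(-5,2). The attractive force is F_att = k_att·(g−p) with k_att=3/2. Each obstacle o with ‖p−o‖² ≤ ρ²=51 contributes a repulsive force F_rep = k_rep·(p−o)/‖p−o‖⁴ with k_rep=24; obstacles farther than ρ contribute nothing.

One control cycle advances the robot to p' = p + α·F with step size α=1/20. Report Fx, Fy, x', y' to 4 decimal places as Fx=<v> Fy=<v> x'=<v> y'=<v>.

F_att = 3/2·(g−p) = 3/2·(-4,8) = (-6.0000,12.0000)
o1: d²=425 > ρ²=51 → inactive
o2: d²=100 > ρ²=51 → inactive
o3: d²=226 > ρ²=51 → inactive
o4: d²=4 ≤ ρ²=51; F_rep = 24·(0,2)/4² = (0.0000,3.0000)
F = F_att + ΣF_rep = (-6.0000,15.0000)
p' = p + 1/20·F = (-5.3000,4.7500)

Fx=-6.0000 Fy=15.0000 x'=-5.3000 y'=4.7500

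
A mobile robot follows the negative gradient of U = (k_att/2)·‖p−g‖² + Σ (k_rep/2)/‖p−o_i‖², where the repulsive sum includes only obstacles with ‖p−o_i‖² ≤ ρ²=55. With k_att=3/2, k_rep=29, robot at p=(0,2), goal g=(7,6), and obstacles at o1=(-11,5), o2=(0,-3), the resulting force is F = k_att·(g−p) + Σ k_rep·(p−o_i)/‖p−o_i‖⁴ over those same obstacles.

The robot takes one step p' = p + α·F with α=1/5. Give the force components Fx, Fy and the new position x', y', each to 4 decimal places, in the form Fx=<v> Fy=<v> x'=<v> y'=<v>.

Fx=10.5000 Fy=6.2320 x'=2.1000 y'=3.2464

F_att = 3/2·(g−p) = 3/2·(7,4) = (10.5000,6.0000)
o1: d²=130 > ρ²=55 → inactive
o2: d²=25 ≤ ρ²=55; F_rep = 29·(0,5)/25² = (0.0000,0.2320)
F = F_att + ΣF_rep = (10.5000,6.2320)
p' = p + 1/5·F = (2.1000,3.2464)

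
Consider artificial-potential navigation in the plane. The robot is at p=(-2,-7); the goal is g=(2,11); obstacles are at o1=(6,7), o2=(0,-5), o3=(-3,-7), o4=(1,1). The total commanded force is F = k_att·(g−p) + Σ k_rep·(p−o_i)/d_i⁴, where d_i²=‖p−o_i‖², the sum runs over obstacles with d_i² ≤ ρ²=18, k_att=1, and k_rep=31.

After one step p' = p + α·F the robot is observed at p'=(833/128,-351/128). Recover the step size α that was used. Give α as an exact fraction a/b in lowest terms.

F_att = 1·(g−p) = 1·(4,18) = (4.0000,18.0000)
o1: d²=260 > ρ²=18 → inactive
o2: d²=8 ≤ ρ²=18; F_rep = 31·(-2,-2)/8² = (-0.9688,-0.9688)
o3: d²=1 ≤ ρ²=18; F_rep = 31·(1,0)/1² = (31.0000,0.0000)
o4: d²=73 > ρ²=18 → inactive
F = F_att + ΣF_rep = (34.0312,17.0312)
Δp = p'−p = (8.5078,4.2578); α = Δx/Fx = (1089/128) / (1089/32) = 1/4
check: Δy/Fy = (545/128) / (545/32) = 1/4 ✓

α = 1/4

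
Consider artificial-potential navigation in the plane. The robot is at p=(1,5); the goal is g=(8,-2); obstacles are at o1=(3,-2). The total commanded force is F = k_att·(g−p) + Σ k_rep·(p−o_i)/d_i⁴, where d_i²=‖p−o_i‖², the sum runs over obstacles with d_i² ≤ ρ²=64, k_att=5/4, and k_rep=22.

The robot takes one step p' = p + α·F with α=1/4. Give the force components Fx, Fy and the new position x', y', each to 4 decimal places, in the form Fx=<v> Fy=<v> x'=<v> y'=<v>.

F_att = 5/4·(g−p) = 5/4·(7,-7) = (8.7500,-8.7500)
o1: d²=53 ≤ ρ²=64; F_rep = 22·(-2,7)/53² = (-0.0157,0.0548)
F = F_att + ΣF_rep = (8.7343,-8.6952)
p' = p + 1/4·F = (3.1836,2.8262)

Fx=8.7343 Fy=-8.6952 x'=3.1836 y'=2.8262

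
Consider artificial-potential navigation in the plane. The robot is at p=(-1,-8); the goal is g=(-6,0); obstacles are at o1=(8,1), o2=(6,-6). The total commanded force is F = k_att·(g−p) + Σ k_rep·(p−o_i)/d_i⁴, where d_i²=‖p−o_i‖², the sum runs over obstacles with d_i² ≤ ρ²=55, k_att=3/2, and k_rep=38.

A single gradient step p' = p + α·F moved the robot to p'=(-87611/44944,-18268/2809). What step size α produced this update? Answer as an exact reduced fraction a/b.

α = 1/8

F_att = 3/2·(g−p) = 3/2·(-5,8) = (-7.5000,12.0000)
o1: d²=162 > ρ²=55 → inactive
o2: d²=53 ≤ ρ²=55; F_rep = 38·(-7,-2)/53² = (-0.0947,-0.0271)
F = F_att + ΣF_rep = (-7.5947,11.9729)
Δp = p'−p = (-0.9493,1.4966); α = Δx/Fx = (-42667/44944) / (-42667/5618) = 1/8
check: Δy/Fy = (4204/2809) / (33632/2809) = 1/8 ✓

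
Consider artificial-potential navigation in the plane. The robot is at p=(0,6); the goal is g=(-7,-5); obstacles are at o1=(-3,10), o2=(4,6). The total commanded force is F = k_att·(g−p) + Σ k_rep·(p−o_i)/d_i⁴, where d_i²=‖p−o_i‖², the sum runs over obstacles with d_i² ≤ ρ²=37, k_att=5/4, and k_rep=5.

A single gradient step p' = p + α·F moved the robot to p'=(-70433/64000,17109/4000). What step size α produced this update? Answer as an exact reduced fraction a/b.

F_att = 5/4·(g−p) = 5/4·(-7,-11) = (-8.7500,-13.7500)
o1: d²=25 ≤ ρ²=37; F_rep = 5·(3,-4)/25² = (0.0240,-0.0320)
o2: d²=16 ≤ ρ²=37; F_rep = 5·(-4,0)/16² = (-0.0781,0.0000)
F = F_att + ΣF_rep = (-8.8041,-13.7820)
Δp = p'−p = (-1.1005,-1.7228); α = Δx/Fx = (-70433/64000) / (-70433/8000) = 1/8
check: Δy/Fy = (-6891/4000) / (-6891/500) = 1/8 ✓

α = 1/8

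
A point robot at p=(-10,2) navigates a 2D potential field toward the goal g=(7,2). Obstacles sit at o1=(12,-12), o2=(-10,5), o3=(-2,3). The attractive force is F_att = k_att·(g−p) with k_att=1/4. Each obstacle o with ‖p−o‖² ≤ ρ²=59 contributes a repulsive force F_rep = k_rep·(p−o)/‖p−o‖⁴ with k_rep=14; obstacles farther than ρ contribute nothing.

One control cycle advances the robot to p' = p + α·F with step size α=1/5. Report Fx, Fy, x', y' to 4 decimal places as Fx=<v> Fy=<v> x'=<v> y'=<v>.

F_att = 1/4·(g−p) = 1/4·(17,0) = (4.2500,0.0000)
o1: d²=680 > ρ²=59 → inactive
o2: d²=9 ≤ ρ²=59; F_rep = 14·(0,-3)/9² = (0.0000,-0.5185)
o3: d²=65 > ρ²=59 → inactive
F = F_att + ΣF_rep = (4.2500,-0.5185)
p' = p + 1/5·F = (-9.1500,1.8963)

Fx=4.2500 Fy=-0.5185 x'=-9.1500 y'=1.8963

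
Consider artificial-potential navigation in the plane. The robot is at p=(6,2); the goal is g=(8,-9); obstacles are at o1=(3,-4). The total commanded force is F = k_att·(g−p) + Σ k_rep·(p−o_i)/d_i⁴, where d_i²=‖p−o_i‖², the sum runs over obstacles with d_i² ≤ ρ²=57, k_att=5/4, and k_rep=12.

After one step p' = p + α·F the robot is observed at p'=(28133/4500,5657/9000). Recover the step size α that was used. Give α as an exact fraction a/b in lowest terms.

F_att = 5/4·(g−p) = 5/4·(2,-11) = (2.5000,-13.7500)
o1: d²=45 ≤ ρ²=57; F_rep = 12·(3,6)/45² = (0.0178,0.0356)
F = F_att + ΣF_rep = (2.5178,-13.7144)
Δp = p'−p = (0.2518,-1.3714); α = Δx/Fx = (1133/4500) / (1133/450) = 1/10
check: Δy/Fy = (-12343/9000) / (-12343/900) = 1/10 ✓

α = 1/10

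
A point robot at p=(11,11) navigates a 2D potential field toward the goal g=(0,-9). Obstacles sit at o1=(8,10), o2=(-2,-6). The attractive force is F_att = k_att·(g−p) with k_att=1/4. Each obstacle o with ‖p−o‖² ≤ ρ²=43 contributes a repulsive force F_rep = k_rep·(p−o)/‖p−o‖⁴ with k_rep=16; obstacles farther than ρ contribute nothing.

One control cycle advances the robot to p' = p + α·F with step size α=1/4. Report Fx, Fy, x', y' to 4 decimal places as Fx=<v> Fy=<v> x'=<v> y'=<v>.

F_att = 1/4·(g−p) = 1/4·(-11,-20) = (-2.7500,-5.0000)
o1: d²=10 ≤ ρ²=43; F_rep = 16·(3,1)/10² = (0.4800,0.1600)
o2: d²=458 > ρ²=43 → inactive
F = F_att + ΣF_rep = (-2.2700,-4.8400)
p' = p + 1/4·F = (10.4325,9.7900)

Fx=-2.2700 Fy=-4.8400 x'=10.4325 y'=9.7900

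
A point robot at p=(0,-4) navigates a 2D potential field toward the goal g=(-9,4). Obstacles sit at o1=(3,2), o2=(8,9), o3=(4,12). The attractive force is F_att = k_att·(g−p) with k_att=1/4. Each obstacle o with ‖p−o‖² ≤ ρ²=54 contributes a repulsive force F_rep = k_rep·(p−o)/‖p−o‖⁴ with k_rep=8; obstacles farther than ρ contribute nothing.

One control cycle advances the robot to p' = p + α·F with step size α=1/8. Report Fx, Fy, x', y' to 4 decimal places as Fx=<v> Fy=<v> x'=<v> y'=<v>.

F_att = 1/4·(g−p) = 1/4·(-9,8) = (-2.2500,2.0000)
o1: d²=45 ≤ ρ²=54; F_rep = 8·(-3,-6)/45² = (-0.0119,-0.0237)
o2: d²=233 > ρ²=54 → inactive
o3: d²=272 > ρ²=54 → inactive
F = F_att + ΣF_rep = (-2.2619,1.9763)
p' = p + 1/8·F = (-0.2827,-3.7530)

Fx=-2.2619 Fy=1.9763 x'=-0.2827 y'=-3.7530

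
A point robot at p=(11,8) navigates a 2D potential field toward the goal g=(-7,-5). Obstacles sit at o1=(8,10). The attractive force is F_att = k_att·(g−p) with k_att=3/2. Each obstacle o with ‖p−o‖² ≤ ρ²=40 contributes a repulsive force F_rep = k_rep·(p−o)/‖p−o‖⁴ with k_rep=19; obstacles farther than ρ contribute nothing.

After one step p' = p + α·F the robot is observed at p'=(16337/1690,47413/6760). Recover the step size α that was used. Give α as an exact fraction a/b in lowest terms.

F_att = 3/2·(g−p) = 3/2·(-18,-13) = (-27.0000,-19.5000)
o1: d²=13 ≤ ρ²=40; F_rep = 19·(3,-2)/13² = (0.3373,-0.2249)
F = F_att + ΣF_rep = (-26.6627,-19.7249)
Δp = p'−p = (-1.3331,-0.9862); α = Δx/Fx = (-2253/1690) / (-4506/169) = 1/20
check: Δy/Fy = (-6667/6760) / (-6667/338) = 1/20 ✓

α = 1/20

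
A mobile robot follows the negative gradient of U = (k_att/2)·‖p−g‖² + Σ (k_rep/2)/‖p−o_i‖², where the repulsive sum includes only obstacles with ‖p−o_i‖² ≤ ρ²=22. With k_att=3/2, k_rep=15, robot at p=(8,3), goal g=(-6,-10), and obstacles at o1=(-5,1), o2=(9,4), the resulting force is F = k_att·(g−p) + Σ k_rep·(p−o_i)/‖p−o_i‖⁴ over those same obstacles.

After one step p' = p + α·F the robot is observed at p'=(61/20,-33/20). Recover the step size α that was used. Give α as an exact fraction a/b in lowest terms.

α = 1/5

F_att = 3/2·(g−p) = 3/2·(-14,-13) = (-21.0000,-19.5000)
o1: d²=173 > ρ²=22 → inactive
o2: d²=2 ≤ ρ²=22; F_rep = 15·(-1,-1)/2² = (-3.7500,-3.7500)
F = F_att + ΣF_rep = (-24.7500,-23.2500)
Δp = p'−p = (-4.9500,-4.6500); α = Δx/Fx = (-99/20) / (-99/4) = 1/5
check: Δy/Fy = (-93/20) / (-93/4) = 1/5 ✓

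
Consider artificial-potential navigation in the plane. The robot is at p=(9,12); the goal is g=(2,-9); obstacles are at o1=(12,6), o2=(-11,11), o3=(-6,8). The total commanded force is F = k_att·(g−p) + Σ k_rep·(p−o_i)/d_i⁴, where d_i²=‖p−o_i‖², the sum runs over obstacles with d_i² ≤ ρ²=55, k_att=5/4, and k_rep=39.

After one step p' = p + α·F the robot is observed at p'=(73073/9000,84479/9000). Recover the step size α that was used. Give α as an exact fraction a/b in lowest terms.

α = 1/10

F_att = 5/4·(g−p) = 5/4·(-7,-21) = (-8.7500,-26.2500)
o1: d²=45 ≤ ρ²=55; F_rep = 39·(-3,6)/45² = (-0.0578,0.1156)
o2: d²=401 > ρ²=55 → inactive
o3: d²=241 > ρ²=55 → inactive
F = F_att + ΣF_rep = (-8.8078,-26.1344)
Δp = p'−p = (-0.8808,-2.6134); α = Δx/Fx = (-7927/9000) / (-7927/900) = 1/10
check: Δy/Fy = (-23521/9000) / (-23521/900) = 1/10 ✓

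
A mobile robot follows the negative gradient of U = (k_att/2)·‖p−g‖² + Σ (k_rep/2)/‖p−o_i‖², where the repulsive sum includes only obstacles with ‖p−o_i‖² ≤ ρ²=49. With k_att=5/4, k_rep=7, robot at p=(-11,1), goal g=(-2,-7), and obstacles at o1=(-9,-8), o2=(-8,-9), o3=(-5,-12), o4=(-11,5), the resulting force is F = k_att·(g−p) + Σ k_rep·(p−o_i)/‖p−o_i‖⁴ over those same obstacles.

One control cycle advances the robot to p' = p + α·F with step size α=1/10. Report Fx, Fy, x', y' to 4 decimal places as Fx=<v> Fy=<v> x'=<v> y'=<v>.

F_att = 5/4·(g−p) = 5/4·(9,-8) = (11.2500,-10.0000)
o1: d²=85 > ρ²=49 → inactive
o2: d²=109 > ρ²=49 → inactive
o3: d²=205 > ρ²=49 → inactive
o4: d²=16 ≤ ρ²=49; F_rep = 7·(0,-4)/16² = (0.0000,-0.1094)
F = F_att + ΣF_rep = (11.2500,-10.1094)
p' = p + 1/10·F = (-9.8750,-0.0109)

Fx=11.2500 Fy=-10.1094 x'=-9.8750 y'=-0.0109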